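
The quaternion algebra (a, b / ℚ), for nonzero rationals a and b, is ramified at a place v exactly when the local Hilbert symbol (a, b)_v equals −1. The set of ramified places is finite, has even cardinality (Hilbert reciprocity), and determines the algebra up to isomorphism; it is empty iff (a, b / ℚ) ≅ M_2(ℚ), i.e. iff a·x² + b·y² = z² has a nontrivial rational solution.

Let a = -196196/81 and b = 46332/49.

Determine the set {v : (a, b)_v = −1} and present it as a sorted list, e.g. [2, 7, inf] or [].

Mod squares: a ≡ -1001, b ≡ 143. Check v ∈ {∞, 2, 3, 7, 11, 13}.
v=2: v_2(a)=2, v_2(b)=2; units ≡ 7, 7 (mod 8); ε·ε+αω+βω = 1·1+2·0+2·0 ≡ 1  ⇒  (a,b)_2 = -1.
v=3: a=3^-4·(≡1), b=3^4·(≡2) mod 3; (1|3)=+1, (2|3)=-1; (−1)^{-4·4·1}·(+1)^4·(-1)^-4 = +1.
v=∞: -1001 < 0 and 143 > 0  ⇒  (a,b)_∞ = +1.
v=13: a=13^1·(≡9), b=13^1·(≡8) mod 13; (9|13)=+1, (8|13)=-1; (−1)^{1·1·6}·(+1)^1·(-1)^1 = -1.
v=7: a=7^3·(≡4), b=7^-2·(≡6) mod 7; (4|7)=+1, (6|7)=-1; (−1)^{3·-2·3}·(+1)^-2·(-1)^3 = -1.
v=11: a=11^1·(≡7), b=11^1·(≡2) mod 11; (7|11)=-1, (2|11)=-1; (−1)^{1·1·5}·(-1)^1·(-1)^1 = -1.
(-1001, 143 / ℚ) ramifies at {2, 7, 11, 13}: a division algebra.

[2, 7, 11, 13]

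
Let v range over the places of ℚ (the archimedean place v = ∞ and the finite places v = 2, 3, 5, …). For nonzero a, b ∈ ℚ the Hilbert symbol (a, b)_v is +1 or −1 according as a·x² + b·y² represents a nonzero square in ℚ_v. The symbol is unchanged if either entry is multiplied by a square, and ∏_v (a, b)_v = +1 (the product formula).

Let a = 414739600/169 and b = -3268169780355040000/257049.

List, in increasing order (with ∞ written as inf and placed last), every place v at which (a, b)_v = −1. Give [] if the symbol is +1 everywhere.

Mod squares: a ≡ 8569, b ≡ -19. Check v ∈ {∞, 2, 3, 5, 11, 13, 19, 41}.
v=11: a=11^3·(≡9), b=11^6·(≡5) mod 11; (9|11)=+1, (5|11)=+1; (−1)^{3·6·5}·(+1)^6·(+1)^3 = +1.
v=2: v_2(a)=4, v_2(b)=8; units ≡ 1, 5 (mod 8); ε·ε+αω+βω = 0·0+4·1+8·0 ≡ 0  ⇒  (a,b)_2 = +1.
v=19: a=19^1·(≡8), b=19^3·(≡14) mod 19; (8|19)=-1, (14|19)=-1; (−1)^{1·3·9}·(-1)^3·(-1)^1 = -1.
v=13: a=13^-2·(≡2), b=13^-4·(≡6) mod 13; (2|13)=-1, (6|13)=-1; (−1)^{-2·-4·6}·(-1)^-4·(-1)^-2 = +1.
v=∞: 8569 > 0 and -19 < 0  ⇒  (a,b)_∞ = +1.
v=3: a=3^0·(≡1), b=3^-2·(≡2) mod 3; (1|3)=+1, (2|3)=-1; (−1)^{0·-2·1}·(+1)^-2·(-1)^0 = +1.
v=5: a=5^2·(≡1), b=5^4·(≡4) mod 5; (1|5)=+1, (4|5)=+1; (−1)^{2·4·2}·(+1)^4·(+1)^2 = +1.
v=41: a=41^1·(≡16), b=41^2·(≡29) mod 41; (16|41)=+1, (29|41)=-1; (−1)^{1·2·20}·(+1)^2·(-1)^1 = -1.
|Ram(8569, -19)| = 2, even; anisotropic at {19, 41}.

[19, 41]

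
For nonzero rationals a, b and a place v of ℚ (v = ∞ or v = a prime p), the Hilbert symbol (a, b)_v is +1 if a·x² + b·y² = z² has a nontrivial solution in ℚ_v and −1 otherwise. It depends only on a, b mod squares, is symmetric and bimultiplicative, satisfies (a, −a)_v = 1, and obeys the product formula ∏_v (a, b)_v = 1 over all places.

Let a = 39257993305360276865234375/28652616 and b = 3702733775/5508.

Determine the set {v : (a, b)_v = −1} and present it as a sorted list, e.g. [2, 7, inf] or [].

[2, 13, 23, 31]

Mod squares: a ≡ 5987774, b ≡ 2993887. Check v ∈ {∞, 2, 3, 5, 13, 17, 19, 23, 29, 31}.
v=31: a=31^1·(≡11), b=31^1·(≡13) mod 31; (11|31)=-1, (13|31)=-1; (−1)^{1·1·15}·(-1)^1·(-1)^1 = -1.
v=13: a=13^3·(≡11), b=13^1·(≡12) mod 13; (11|13)=-1, (12|13)=+1; (−1)^{3·1·6}·(-1)^1·(+1)^3 = -1.
v=19: a=19^3·(≡18), b=19^1·(≡7) mod 19; (18|19)=-1, (7|19)=+1; (−1)^{3·1·9}·(-1)^1·(+1)^3 = +1.
v=∞: 5987774 > 0 and 2993887 > 0  ⇒  (a,b)_∞ = +1.
v=5: a=5^10·(≡1), b=5^2·(≡2) mod 5; (1|5)=+1, (2|5)=-1; (−1)^{10·2·2}·(+1)^2·(-1)^10 = +1.
v=23: a=23^3·(≡16), b=23^1·(≡12) mod 23; (16|23)=+1, (12|23)=+1; (−1)^{3·1·11}·(+1)^1·(+1)^3 = -1.
v=3: a=3^-6·(≡2), b=3^-4·(≡1) mod 3; (2|3)=-1, (1|3)=+1; (−1)^{-6·-4·1}·(-1)^-4·(+1)^-6 = +1.
v=29: a=29^4·(≡28), b=29^2·(≡17) mod 29; (28|29)=+1, (17|29)=-1; (−1)^{4·2·14}·(+1)^2·(-1)^4 = +1.
v=2: v_2(a)=-3, v_2(b)=-2; units ≡ 7, 7 (mod 8); ε·ε+αω+βω = 1·1+-3·0+-2·0 ≡ 1  ⇒  (a,b)_2 = -1.
v=17: a=17^-3·(≡9), b=17^-1·(≡2) mod 17; (9|17)=+1, (2|17)=+1; (−1)^{-3·-1·8}·(+1)^-1·(+1)^-3 = +1.
(5987774, 2993887 / ℚ) ramifies at {2, 13, 23, 31}: a division algebra.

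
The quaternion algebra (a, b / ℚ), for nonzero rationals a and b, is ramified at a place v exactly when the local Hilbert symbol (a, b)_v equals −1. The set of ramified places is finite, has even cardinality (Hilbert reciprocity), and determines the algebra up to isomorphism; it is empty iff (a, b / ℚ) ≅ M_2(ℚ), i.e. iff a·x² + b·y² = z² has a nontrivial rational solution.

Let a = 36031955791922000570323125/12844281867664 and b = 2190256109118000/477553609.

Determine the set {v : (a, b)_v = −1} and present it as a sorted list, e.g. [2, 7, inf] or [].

[5, 17]

Mod squares: a ≡ 74613, b ≡ 595. Check v ∈ {∞, 2, 3, 5, 7, 11, 13, 17, 19, 41}.
v=41: a=41^-6·(≡22), b=41^-4·(≡1) mod 41; (22|41)=-1, (1|41)=+1; (−1)^{-6·-4·20}·(-1)^-4·(+1)^-6 = +1.
v=7: a=7^5·(≡5), b=7^1·(≡2) mod 7; (5|7)=-1, (2|7)=+1; (−1)^{5·1·3}·(-1)^1·(+1)^5 = +1.
v=5: a=5^4·(≡3), b=5^3·(≡1) mod 5; (3|5)=-1, (1|5)=+1; (−1)^{4·3·2}·(-1)^3·(+1)^4 = -1.
v=19: a=19^3·(≡13), b=19^2·(≡4) mod 19; (13|19)=-1, (4|19)=+1; (−1)^{3·2·9}·(-1)^2·(+1)^3 = +1.
v=13: a=13^-2·(≡2), b=13^-2·(≡9) mod 13; (2|13)=-1, (9|13)=+1; (−1)^{-2·-2·6}·(-1)^-2·(+1)^-2 = +1.
v=2: v_2(a)=-4, v_2(b)=4; units ≡ 5, 3 (mod 8); ε·ε+αω+βω = 0·1+-4·1+4·1 ≡ 0  ⇒  (a,b)_2 = +1.
v=17: a=17^5·(≡12), b=17^3·(≡2) mod 17; (12|17)=-1, (2|17)=+1; (−1)^{5·3·8}·(-1)^3·(+1)^5 = -1.
v=11: a=11^5·(≡7), b=11^2·(≡1) mod 11; (7|11)=-1, (1|11)=+1; (−1)^{5·2·5}·(-1)^2·(+1)^5 = +1.
v=∞: 74613 > 0 and 595 > 0  ⇒  (a,b)_∞ = +1.
v=3: a=3^7·(≡1), b=3^6·(≡1) mod 3; (1|3)=+1, (1|3)=+1; (−1)^{7·6·1}·(+1)^6·(+1)^7 = +1.
Ram(74613, 595) = {5, 17}; no ℚ_5-point on the conic.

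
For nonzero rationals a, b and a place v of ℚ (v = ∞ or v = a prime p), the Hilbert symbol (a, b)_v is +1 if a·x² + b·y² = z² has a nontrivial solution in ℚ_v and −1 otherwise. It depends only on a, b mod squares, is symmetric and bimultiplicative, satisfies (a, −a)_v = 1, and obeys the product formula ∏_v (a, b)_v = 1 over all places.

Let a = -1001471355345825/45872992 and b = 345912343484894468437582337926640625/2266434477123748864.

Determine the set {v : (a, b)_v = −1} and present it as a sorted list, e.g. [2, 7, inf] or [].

Mod squares: a ≡ -6006, b ≡ 6545. Check v ∈ {∞, 2, 3, 5, 7, 11, 13, 17, 19, 29, 37}.
v=13: a=13^1·(≡8), b=13^2·(≡11) mod 13; (8|13)=-1, (11|13)=-1; (−1)^{1·2·6}·(-1)^2·(-1)^1 = -1.
v=37: a=37^2·(≡21), b=37^6·(≡21) mod 37; (21|37)=+1, (21|37)=+1; (−1)^{2·6·18}·(+1)^6·(+1)^2 = +1.
v=2: v_2(a)=-5, v_2(b)=-10; units ≡ 5, 1 (mod 8); ε·ε+αω+βω = 0·0+-5·0+-10·1 ≡ 0  ⇒  (a,b)_2 = +1.
v=29: a=29^2·(≡11), b=29^0·(≡4) mod 29; (11|29)=-1, (4|29)=+1; (−1)^{2·0·14}·(-1)^0·(+1)^2 = +1.
v=5: a=5^2·(≡1), b=5^7·(≡4) mod 5; (1|5)=+1, (4|5)=+1; (−1)^{2·7·2}·(+1)^7·(+1)^2 = +1.
v=∞: -6006 < 0 and 6545 > 0  ⇒  (a,b)_∞ = +1.
v=11: a=11^-1·(≡3), b=11^3·(≡5) mod 11; (3|11)=+1, (5|11)=+1; (−1)^{-1·3·5}·(+1)^3·(+1)^-1 = -1.
v=17: a=17^2·(≡3), b=17^5·(≡11) mod 17; (3|17)=-1, (11|17)=-1; (−1)^{2·5·8}·(-1)^5·(-1)^2 = -1.
v=19: a=19^-4·(≡6), b=19^-12·(≡4) mod 19; (6|19)=+1, (4|19)=+1; (−1)^{-4·-12·9}·(+1)^-12·(+1)^-4 = +1.
v=3: a=3^3·(≡2), b=3^8·(≡2) mod 3; (2|3)=-1, (2|3)=-1; (−1)^{3·8·1}·(-1)^8·(-1)^3 = -1.
v=7: a=7^3·(≡6), b=7^7·(≡4) mod 7; (6|7)=-1, (4|7)=+1; (−1)^{3·7·3}·(-1)^7·(+1)^3 = +1.
(-6006, 6545 / ℚ) ramifies at {3, 11, 13, 17}: a division algebra.

[3, 11, 13, 17]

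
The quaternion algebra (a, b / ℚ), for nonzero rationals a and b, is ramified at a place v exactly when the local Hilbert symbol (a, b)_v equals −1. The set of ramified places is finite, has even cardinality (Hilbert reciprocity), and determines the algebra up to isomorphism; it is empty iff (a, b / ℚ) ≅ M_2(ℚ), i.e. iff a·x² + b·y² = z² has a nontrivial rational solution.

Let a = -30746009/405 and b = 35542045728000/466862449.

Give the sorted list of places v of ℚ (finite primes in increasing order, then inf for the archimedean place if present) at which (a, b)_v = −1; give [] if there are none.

[7, 23]

Mod squares: a ≡ -805, b ≡ 5. Check v ∈ {∞, 2, 3, 5, 7, 17, 19, 23, 31, 41}.
v=∞: -805 < 0 and 5 > 0  ⇒  (a,b)_∞ = +1.
v=41: a=41^0·(≡30), b=41^-2·(≡20) mod 41; (30|41)=-1, (20|41)=+1; (−1)^{0·-2·20}·(-1)^-2·(+1)^0 = +1.
v=17: a=17^0·(≡10), b=17^-2·(≡12) mod 17; (10|17)=-1, (12|17)=-1; (−1)^{0·-2·8}·(-1)^-2·(-1)^0 = +1.
v=7: a=7^1·(≡4), b=7^2·(≡6) mod 7; (4|7)=+1, (6|7)=-1; (−1)^{1·2·3}·(+1)^2·(-1)^1 = -1.
v=31: a=31^0·(≡4), b=31^-2·(≡4) mod 31; (4|31)=+1, (4|31)=+1; (−1)^{0·-2·15}·(+1)^-2·(+1)^0 = +1.
v=5: a=5^-1·(≡1), b=5^3·(≡1) mod 5; (1|5)=+1, (1|5)=+1; (−1)^{-1·3·2}·(+1)^3·(+1)^-1 = +1.
v=2: v_2(a)=0, v_2(b)=8; units ≡ 3, 5 (mod 8); ε·ε+αω+βω = 1·0+0·1+8·1 ≡ 0  ⇒  (a,b)_2 = +1.
v=3: a=3^-4·(≡2), b=3^4·(≡2) mod 3; (2|3)=-1, (2|3)=-1; (−1)^{-4·4·1}·(-1)^4·(-1)^-4 = +1.
v=19: a=19^2·(≡14), b=19^0·(≡5) mod 19; (14|19)=-1, (5|19)=+1; (−1)^{2·0·9}·(-1)^0·(+1)^2 = +1.
v=23: a=23^3·(≡15), b=23^4·(≡20) mod 23; (15|23)=-1, (20|23)=-1; (−1)^{3·4·11}·(-1)^4·(-1)^3 = -1.
|Ram(-805, 5)| = 2, even; anisotropic at {7, 23}.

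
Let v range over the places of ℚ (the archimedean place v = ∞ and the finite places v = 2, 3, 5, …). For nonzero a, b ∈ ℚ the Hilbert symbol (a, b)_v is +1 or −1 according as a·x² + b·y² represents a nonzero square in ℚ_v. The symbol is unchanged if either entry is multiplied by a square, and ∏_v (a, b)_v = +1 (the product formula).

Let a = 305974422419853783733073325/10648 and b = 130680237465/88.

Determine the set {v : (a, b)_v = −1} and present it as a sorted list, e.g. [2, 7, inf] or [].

Mod squares: a ≡ 394174, b ≡ 7455030. Check v ∈ {∞, 2, 3, 5, 11, 19, 23, 29, 41}.
v=11: a=11^-3·(≡6), b=11^-1·(≡1) mod 11; (6|11)=-1, (1|11)=+1; (−1)^{-3·-1·5}·(-1)^-1·(+1)^-3 = +1.
v=3: a=3^14·(≡1), b=3^7·(≡2) mod 3; (1|3)=+1, (2|3)=-1; (−1)^{14·7·1}·(+1)^7·(-1)^14 = +1.
v=19: a=19^3·(≡7), b=19^1·(≡1) mod 19; (7|19)=+1, (1|19)=+1; (−1)^{3·1·9}·(+1)^1·(+1)^3 = -1.
v=41: a=41^3·(≡31), b=41^1·(≡21) mod 41; (31|41)=+1, (21|41)=+1; (−1)^{3·1·20}·(+1)^1·(+1)^3 = +1.
v=29: a=29^2·(≡25), b=29^1·(≡2) mod 29; (25|29)=+1, (2|29)=-1; (−1)^{2·1·14}·(+1)^1·(-1)^2 = +1.
v=∞: 394174 > 0 and 7455030 > 0  ⇒  (a,b)_∞ = +1.
v=5: a=5^2·(≡1), b=5^1·(≡1) mod 5; (1|5)=+1, (1|5)=+1; (−1)^{2·1·2}·(+1)^1·(+1)^2 = +1.
v=2: v_2(a)=-3, v_2(b)=-3; units ≡ 7, 3 (mod 8); ε·ε+αω+βω = 1·1+-3·1+-3·0 ≡ 0  ⇒  (a,b)_2 = +1.
v=23: a=23^5·(≡2), b=23^2·(≡22) mod 23; (2|23)=+1, (22|23)=-1; (−1)^{5·2·11}·(+1)^2·(-1)^5 = -1.
Ram(394174, 7455030) = {19, 23}; no ℚ_19-point on the conic.

[19, 23]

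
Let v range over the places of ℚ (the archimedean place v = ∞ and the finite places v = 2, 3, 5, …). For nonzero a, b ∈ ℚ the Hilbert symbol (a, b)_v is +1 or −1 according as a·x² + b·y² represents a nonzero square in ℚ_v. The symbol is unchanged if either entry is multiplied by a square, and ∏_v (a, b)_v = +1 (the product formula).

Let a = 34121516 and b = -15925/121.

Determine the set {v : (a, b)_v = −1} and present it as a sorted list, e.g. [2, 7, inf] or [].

(a, b) ≡ (70499, -13) mod (ℚ^×)²; places V = {2, 5, 7, 11, 13, 17, 29, ∞}.
(a,b)_5: α=0, u≡1; β=2, v≡3 (mod 5); (1|5)=+1, (3|5)=-1; sign (−1)^0·+1^2·-1^0 = +1.
(a,b)_29: α=1, u≡16; β=0, v≡5 (mod 29); (16|29)=+1, (5|29)=+1; sign (−1)^0·+1^0·+1^1 = +1.
(a,b)_∞: sgn(70499)=+, sgn(-13)=−, so +1.
(a,b)_11: α=3, u≡6; β=-2, v≡3 (mod 11); (6|11)=-1, (3|11)=+1; sign (−1)^0·-1^-2·+1^3 = +1.
(a,b)_17: α=1, u≡9; β=0, v≡2 (mod 17); (9|17)=+1, (2|17)=+1; sign (−1)^0·+1^0·+1^1 = +1.
(a,b)_13: α=1, u≡6; β=1, v≡9 (mod 13); (6|13)=-1, (9|13)=+1; sign (−1)^0·-1^1·+1^1 = -1.
(a,b)_7: α=0, u≡2; β=2, v≡2 (mod 7); (2|7)=+1, (2|7)=+1; sign (−1)^0·+1^2·+1^0 = +1.
(a,b)_2: α=2, β=0; u≡3, v≡3 (mod 8); ε(u)ε(v)=1·1, αω(v)=2·1, βω(u)=0·1; sum ≡ 1  ⇒  -1.
(70499, -13 / ℚ) ramifies at {2, 13}: a division algebra.

[2, 13]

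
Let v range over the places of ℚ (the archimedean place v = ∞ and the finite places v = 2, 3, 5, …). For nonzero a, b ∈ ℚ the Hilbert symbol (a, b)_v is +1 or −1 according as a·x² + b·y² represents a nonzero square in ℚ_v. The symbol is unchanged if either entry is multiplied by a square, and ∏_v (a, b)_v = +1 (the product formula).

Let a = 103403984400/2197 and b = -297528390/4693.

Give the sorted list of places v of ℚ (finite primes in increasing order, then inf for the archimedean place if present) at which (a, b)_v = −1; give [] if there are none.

[2, 5, 13, 31]

(a, b) ≡ (533, -165230) mod (ℚ^×)²; places V = {2, 3, 5, 13, 17, 19, 31, 41, ∞}.
(a,b)_∞: sgn(533)=+, sgn(-165230)=−, so +1.
(a,b)_13: α=-3, u≡2; β=-1, v≡1 (mod 13); (2|13)=-1, (1|13)=+1; sign (−1)^0·-1^-1·+1^-3 = -1.
(a,b)_17: α=0, u≡7; β=2, v≡10 (mod 17); (7|17)=-1, (10|17)=-1; sign (−1)^0·-1^2·-1^0 = +1.
(a,b)_41: α=1, u≡13; β=1, v≡24 (mod 41); (13|41)=-1, (24|41)=-1; sign (−1)^0·-1^1·-1^1 = +1.
(a,b)_3: α=8, u≡2; β=4, v≡1 (mod 3); (2|3)=-1, (1|3)=+1; sign (−1)^0·-1^4·+1^8 = +1.
(a,b)_5: α=2, u≡3; β=1, v≡4 (mod 5); (3|5)=-1, (4|5)=+1; sign (−1)^0·-1^1·+1^2 = -1.
(a,b)_19: α=0, u≡7; β=-2, v≡3 (mod 19); (7|19)=+1, (3|19)=-1; sign (−1)^0·+1^-2·-1^0 = +1.
(a,b)_2: α=4, β=1; u≡5, v≡1 (mod 8); ε(u)ε(v)=0·0, αω(v)=4·0, βω(u)=1·1; sum ≡ 1  ⇒  -1.
(a,b)_31: α=2, u≡26; β=1, v≡8 (mod 31); (26|31)=-1, (8|31)=+1; sign (−1)^0·-1^1·+1^2 = -1.
|Ram(533, -165230)| = 4, even; anisotropic at {2, 5, 13, 31}.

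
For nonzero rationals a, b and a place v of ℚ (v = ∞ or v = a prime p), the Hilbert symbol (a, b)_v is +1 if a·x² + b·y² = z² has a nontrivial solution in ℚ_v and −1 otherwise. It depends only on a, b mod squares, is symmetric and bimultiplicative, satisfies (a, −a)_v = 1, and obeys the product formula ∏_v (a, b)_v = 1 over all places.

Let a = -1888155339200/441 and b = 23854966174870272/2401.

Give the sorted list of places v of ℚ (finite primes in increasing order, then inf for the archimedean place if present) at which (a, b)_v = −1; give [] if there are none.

[19, 23]

Mod squares: a ≡ -23, b ≡ 7163. Check v ∈ {∞, 2, 3, 5, 7, 13, 19, 23, 29}.
v=19: a=19^2·(≡2), b=19^3·(≡7) mod 19; (2|19)=-1, (7|19)=+1; (−1)^{2·3·9}·(-1)^3·(+1)^2 = -1.
v=23: a=23^1·(≡20), b=23^2·(≡17) mod 23; (20|23)=-1, (17|23)=-1; (−1)^{1·2·11}·(-1)^2·(-1)^1 = -1.
v=2: v_2(a)=6, v_2(b)=8; units ≡ 1, 3 (mod 8); ε·ε+αω+βω = 0·1+6·1+8·0 ≡ 0  ⇒  (a,b)_2 = +1.
v=5: a=5^2·(≡2), b=5^0·(≡2) mod 5; (2|5)=-1, (2|5)=-1; (−1)^{2·0·2}·(-1)^0·(-1)^2 = +1.
v=7: a=7^-2·(≡5), b=7^-4·(≡1) mod 7; (5|7)=-1, (1|7)=+1; (−1)^{-2·-4·3}·(-1)^-4·(+1)^-2 = +1.
v=3: a=3^-2·(≡1), b=3^4·(≡2) mod 3; (1|3)=+1, (2|3)=-1; (−1)^{-2·4·1}·(+1)^4·(-1)^-2 = +1.
v=29: a=29^2·(≡23), b=29^3·(≡19) mod 29; (23|29)=+1, (19|29)=-1; (−1)^{2·3·14}·(+1)^3·(-1)^2 = +1.
v=∞: -23 < 0 and 7163 > 0  ⇒  (a,b)_∞ = +1.
v=13: a=13^2·(≡3), b=13^1·(≡8) mod 13; (3|13)=+1, (8|13)=-1; (−1)^{2·1·6}·(+1)^1·(-1)^2 = +1.
Ram(-23, 7163) = {19, 23}; no ℚ_19-point on the conic.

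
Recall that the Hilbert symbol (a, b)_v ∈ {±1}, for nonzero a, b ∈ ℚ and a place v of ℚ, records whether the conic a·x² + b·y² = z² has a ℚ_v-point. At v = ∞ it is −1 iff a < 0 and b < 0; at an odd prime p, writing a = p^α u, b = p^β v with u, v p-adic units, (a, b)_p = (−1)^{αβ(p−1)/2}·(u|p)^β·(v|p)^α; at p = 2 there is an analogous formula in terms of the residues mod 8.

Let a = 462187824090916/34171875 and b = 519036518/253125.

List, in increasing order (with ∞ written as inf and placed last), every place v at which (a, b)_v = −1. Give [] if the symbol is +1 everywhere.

Mod squares: a ≡ 3, b ≡ 2590. Check v ∈ {∞, 2, 3, 5, 7, 11, 13, 37}.
v=2: v_2(a)=2, v_2(b)=1; units ≡ 3, 7 (mod 8); ε·ε+αω+βω = 1·1+2·0+1·1 ≡ 0  ⇒  (a,b)_2 = +1.
v=∞: 3 > 0 and 2590 > 0  ⇒  (a,b)_∞ = +1.
v=13: a=13^0·(≡4), b=13^2·(≡12) mod 13; (4|13)=+1, (12|13)=+1; (−1)^{0·2·6}·(+1)^2·(+1)^0 = +1.
v=7: a=7^8·(≡5), b=7^3·(≡3) mod 7; (5|7)=-1, (3|7)=-1; (−1)^{8·3·3}·(-1)^3·(-1)^8 = -1.
v=3: a=3^-7·(≡1), b=3^-4·(≡1) mod 3; (1|3)=+1, (1|3)=+1; (−1)^{-7·-4·1}·(+1)^-4·(+1)^-7 = +1.
v=37: a=37^2·(≡21), b=37^1·(≡7) mod 37; (21|37)=+1, (7|37)=+1; (−1)^{2·1·18}·(+1)^1·(+1)^2 = +1.
v=11: a=11^4·(≡4), b=11^2·(≡5) mod 11; (4|11)=+1, (5|11)=+1; (−1)^{4·2·5}·(+1)^2·(+1)^4 = +1.
v=5: a=5^-6·(≡3), b=5^-5·(≡3) mod 5; (3|5)=-1, (3|5)=-1; (−1)^{-6·-5·2}·(-1)^-5·(-1)^-6 = -1.
|Ram(3, 2590)| = 2, even; anisotropic at {5, 7}.

[5, 7]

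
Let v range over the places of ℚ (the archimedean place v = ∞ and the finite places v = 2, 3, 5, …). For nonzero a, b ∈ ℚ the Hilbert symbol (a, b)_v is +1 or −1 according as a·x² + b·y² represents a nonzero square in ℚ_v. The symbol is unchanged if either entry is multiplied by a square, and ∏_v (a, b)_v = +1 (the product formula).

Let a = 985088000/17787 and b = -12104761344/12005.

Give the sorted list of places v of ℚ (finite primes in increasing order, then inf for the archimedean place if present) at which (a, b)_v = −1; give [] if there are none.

[3, 5, 13, 37]

(a, b) ≡ (7215, -14430) mod (ℚ^×)²; places V = {2, 3, 5, 7, 11, 13, 37, ∞}.
(a,b)_7: α=-2, u≡6; β=-4, v≡2 (mod 7); (6|7)=-1, (2|7)=+1; sign (−1)^0·-1^-4·+1^-2 = +1.
(a,b)_2: α=14, β=23; u≡7, v≡1 (mod 8); ε(u)ε(v)=1·0, αω(v)=14·0, βω(u)=23·0; sum ≡ 0  ⇒  +1.
(a,b)_3: α=-1, u≡2; β=1, v≡2 (mod 3); (2|3)=-1, (2|3)=-1; sign (−1)^1·-1^1·-1^-1 = -1.
(a,b)_∞: sgn(7215)=+, sgn(-14430)=−, so +1.
(a,b)_37: α=1, u≡9; β=1, v≡19 (mod 37); (9|37)=+1, (19|37)=-1; sign (−1)^0·+1^1·-1^1 = -1.
(a,b)_13: α=1, u≡9; β=1, v≡7 (mod 13); (9|13)=+1, (7|13)=-1; sign (−1)^0·+1^1·-1^1 = -1.
(a,b)_11: α=-2, u≡7; β=0, v≡7 (mod 11); (7|11)=-1, (7|11)=-1; sign (−1)^0·-1^0·-1^-2 = +1.
(a,b)_5: α=3, u≡2; β=-1, v≡1 (mod 5); (2|5)=-1, (1|5)=+1; sign (−1)^0·-1^-1·+1^3 = -1.
Ram(7215, -14430) = {3, 5, 13, 37}; no ℚ_3-point on the conic.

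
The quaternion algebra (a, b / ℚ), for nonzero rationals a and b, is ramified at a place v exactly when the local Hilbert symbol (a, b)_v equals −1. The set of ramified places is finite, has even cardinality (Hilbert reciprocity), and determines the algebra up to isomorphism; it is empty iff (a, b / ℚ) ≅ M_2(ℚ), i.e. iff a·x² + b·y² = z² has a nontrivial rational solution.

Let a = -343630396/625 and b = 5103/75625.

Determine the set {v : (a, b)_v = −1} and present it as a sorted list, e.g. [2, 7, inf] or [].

Mod squares: a ≡ -24679, b ≡ 7. Check v ∈ {∞, 2, 3, 5, 7, 11, 23, 29, 37, 59}.
v=5: a=5^-4·(≡4), b=5^-4·(≡3) mod 5; (4|5)=+1, (3|5)=-1; (−1)^{-4·-4·2}·(+1)^-4·(-1)^-4 = +1.
v=7: a=7^0·(≡5), b=7^1·(≡2) mod 7; (5|7)=-1, (2|7)=+1; (−1)^{0·1·3}·(-1)^1·(+1)^0 = -1.
v=11: a=11^0·(≡5), b=11^-2·(≡6) mod 11; (5|11)=+1, (6|11)=-1; (−1)^{0·-2·5}·(+1)^-2·(-1)^0 = +1.
v=2: v_2(a)=2, v_2(b)=0; units ≡ 1, 7 (mod 8); ε·ε+αω+βω = 0·1+2·0+0·0 ≡ 0  ⇒  (a,b)_2 = +1.
v=37: a=37^1·(≡3), b=37^0·(≡1) mod 37; (3|37)=+1, (1|37)=+1; (−1)^{1·0·18}·(+1)^0·(+1)^1 = +1.
v=29: a=29^1·(≡12), b=29^0·(≡25) mod 29; (12|29)=-1, (25|29)=+1; (−1)^{1·0·14}·(-1)^0·(+1)^1 = +1.
v=3: a=3^0·(≡2), b=3^6·(≡1) mod 3; (2|3)=-1, (1|3)=+1; (−1)^{0·6·1}·(-1)^6·(+1)^0 = +1.
v=23: a=23^1·(≡18), b=23^0·(≡20) mod 23; (18|23)=+1, (20|23)=-1; (−1)^{1·0·11}·(+1)^0·(-1)^1 = -1.
v=59: a=59^2·(≡52), b=59^0·(≡25) mod 59; (52|59)=-1, (25|59)=+1; (−1)^{2·0·29}·(-1)^0·(+1)^2 = +1.
v=∞: -24679 < 0 and 7 > 0  ⇒  (a,b)_∞ = +1.
(-24679, 7 / ℚ) ramifies at {7, 23}: a division algebra.

[7, 23]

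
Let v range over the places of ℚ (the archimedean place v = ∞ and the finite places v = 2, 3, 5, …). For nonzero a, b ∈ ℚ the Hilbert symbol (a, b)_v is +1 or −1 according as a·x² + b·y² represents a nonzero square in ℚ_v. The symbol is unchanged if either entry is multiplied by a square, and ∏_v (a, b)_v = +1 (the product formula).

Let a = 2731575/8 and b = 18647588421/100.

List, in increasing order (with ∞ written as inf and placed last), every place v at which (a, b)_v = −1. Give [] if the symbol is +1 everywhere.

[2, 7]

(a, b) ≡ (1806, 21) mod (ℚ^×)²; places V = {2, 3, 5, 7, 11, 43, ∞}.
(a,b)_11: α=2, u≡10; β=2, v≡2 (mod 11); (10|11)=-1, (2|11)=-1; sign (−1)^0·-1^2·-1^2 = +1.
(a,b)_3: α=1, u≡2; β=5, v≡1 (mod 3); (2|3)=-1, (1|3)=+1; sign (−1)^1·-1^5·+1^1 = +1.
(a,b)_43: α=1, u≡34; β=2, v≡16 (mod 43); (34|43)=-1, (16|43)=+1; sign (−1)^0·-1^2·+1^1 = +1.
(a,b)_∞: sgn(1806)=+, sgn(21)=+, so +1.
(a,b)_2: α=-3, β=-2; u≡7, v≡5 (mod 8); ε(u)ε(v)=1·0, αω(v)=-3·1, βω(u)=-2·0; sum ≡ 1  ⇒  -1.
(a,b)_5: α=2, u≡1; β=-2, v≡4 (mod 5); (1|5)=+1, (4|5)=+1; sign (−1)^0·+1^-2·+1^2 = +1.
(a,b)_7: α=1, u≡3; β=3, v≡5 (mod 7); (3|7)=-1, (5|7)=-1; sign (−1)^1·-1^3·-1^1 = -1.
|Ram(1806, 21)| = 2, even; anisotropic at {2, 7}.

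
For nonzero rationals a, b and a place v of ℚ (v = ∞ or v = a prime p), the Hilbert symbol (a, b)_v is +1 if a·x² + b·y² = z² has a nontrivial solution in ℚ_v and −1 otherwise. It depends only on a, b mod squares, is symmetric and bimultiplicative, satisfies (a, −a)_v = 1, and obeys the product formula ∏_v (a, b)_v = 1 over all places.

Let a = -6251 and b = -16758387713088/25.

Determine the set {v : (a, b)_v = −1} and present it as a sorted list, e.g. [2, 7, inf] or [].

Mod squares: a ≡ -6251, b ≡ -268793. Check v ∈ {∞, 2, 3, 5, 7, 19, 43, 47}.
v=7: a=7^1·(≡3), b=7^3·(≡6) mod 7; (3|7)=-1, (6|7)=-1; (−1)^{1·3·3}·(-1)^3·(-1)^1 = -1.
v=2: v_2(a)=0, v_2(b)=6; units ≡ 5, 7 (mod 8); ε·ε+αω+βω = 0·1+0·0+6·1 ≡ 0  ⇒  (a,b)_2 = +1.
v=5: a=5^0·(≡4), b=5^-2·(≡2) mod 5; (4|5)=+1, (2|5)=-1; (−1)^{0·-2·2}·(+1)^-2·(-1)^0 = +1.
v=47: a=47^1·(≡8), b=47^3·(≡5) mod 47; (8|47)=+1, (5|47)=-1; (−1)^{1·3·23}·(+1)^3·(-1)^1 = +1.
v=∞: -6251 < 0 and -268793 < 0  ⇒  (a,b)_∞ = -1.
v=3: a=3^0·(≡1), b=3^2·(≡1) mod 3; (1|3)=+1, (1|3)=+1; (−1)^{0·2·1}·(+1)^2·(+1)^0 = +1.
v=43: a=43^0·(≡27), b=43^1·(≡3) mod 43; (27|43)=-1, (3|43)=-1; (−1)^{0·1·21}·(-1)^1·(-1)^0 = -1.
v=19: a=19^1·(≡13), b=19^1·(≡3) mod 19; (13|19)=-1, (3|19)=-1; (−1)^{1·1·9}·(-1)^1·(-1)^1 = -1.
Ram(-6251, -268793) = {7, 19, 43, ∞}; no ℚ_7-point on the conic.

[7, 19, 43, inf]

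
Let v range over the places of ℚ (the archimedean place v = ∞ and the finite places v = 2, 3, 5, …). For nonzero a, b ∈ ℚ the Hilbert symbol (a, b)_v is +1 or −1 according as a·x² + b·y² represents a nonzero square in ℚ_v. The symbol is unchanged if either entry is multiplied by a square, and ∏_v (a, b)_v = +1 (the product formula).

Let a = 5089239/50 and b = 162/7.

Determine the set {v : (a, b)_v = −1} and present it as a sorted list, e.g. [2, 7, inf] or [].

(a, b) ≡ (1130942, 14) mod (ℚ^×)²; places V = {2, 3, 5, 7, 17, 29, 31, 37, ∞}.
(a,b)_17: α=1, u≡3; β=0, v≡11 (mod 17); (3|17)=-1, (11|17)=-1; sign (−1)^0·-1^0·-1^1 = -1.
(a,b)_∞: sgn(1130942)=+, sgn(14)=+, so +1.
(a,b)_7: α=0, u≡1; β=-1, v≡1 (mod 7); (1|7)=+1, (1|7)=+1; sign (−1)^0·+1^-1·+1^0 = +1.
(a,b)_3: α=2, u≡2; β=4, v≡2 (mod 3); (2|3)=-1, (2|3)=-1; sign (−1)^0·-1^4·-1^2 = +1.
(a,b)_37: α=1, u≡27; β=0, v≡2 (mod 37); (27|37)=+1, (2|37)=-1; sign (−1)^0·+1^0·-1^1 = -1.
(a,b)_29: α=1, u≡13; β=0, v≡19 (mod 29); (13|29)=+1, (19|29)=-1; sign (−1)^0·+1^0·-1^1 = -1.
(a,b)_2: α=-1, β=1; u≡7, v≡7 (mod 8); ε(u)ε(v)=1·1, αω(v)=-1·0, βω(u)=1·0; sum ≡ 1  ⇒  -1.
(a,b)_5: α=-2, u≡2; β=0, v≡1 (mod 5); (2|5)=-1, (1|5)=+1; sign (−1)^0·-1^0·+1^-2 = +1.
(a,b)_31: α=1, u≡29; β=0, v≡1 (mod 31); (29|31)=-1, (1|31)=+1; sign (−1)^0·-1^0·+1^1 = +1.
|Ram(1130942, 14)| = 4, even; anisotropic at {2, 17, 29, 37}.

[2, 17, 29, 37]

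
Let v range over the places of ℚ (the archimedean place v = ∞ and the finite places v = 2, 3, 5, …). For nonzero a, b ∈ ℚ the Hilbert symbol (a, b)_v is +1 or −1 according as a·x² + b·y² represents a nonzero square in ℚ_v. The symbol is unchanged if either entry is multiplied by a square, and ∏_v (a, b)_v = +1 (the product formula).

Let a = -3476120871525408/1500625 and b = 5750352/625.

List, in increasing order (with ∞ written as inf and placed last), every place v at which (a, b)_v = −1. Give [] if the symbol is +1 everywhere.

Mod squares: a ≡ -2, b ≡ 493. Check v ∈ {∞, 2, 3, 5, 7, 17, 29}.
v=∞: -2 < 0 and 493 > 0  ⇒  (a,b)_∞ = +1.
v=2: v_2(a)=5, v_2(b)=4; units ≡ 7, 5 (mod 8); ε·ε+αω+βω = 1·0+5·1+4·0 ≡ 1  ⇒  (a,b)_2 = -1.
v=7: a=7^-4·(≡3), b=7^0·(≡3) mod 7; (3|7)=-1, (3|7)=-1; (−1)^{-4·0·3}·(-1)^0·(-1)^-4 = +1.
v=29: a=29^4·(≡14), b=29^1·(≡10) mod 29; (14|29)=-1, (10|29)=-1; (−1)^{4·1·14}·(-1)^1·(-1)^4 = -1.
v=17: a=17^2·(≡2), b=17^1·(≡11) mod 17; (2|17)=+1, (11|17)=-1; (−1)^{2·1·8}·(+1)^1·(-1)^2 = +1.
v=3: a=3^12·(≡1), b=3^6·(≡1) mod 3; (1|3)=+1, (1|3)=+1; (−1)^{12·6·1}·(+1)^6·(+1)^12 = +1.
v=5: a=5^-4·(≡2), b=5^-4·(≡2) mod 5; (2|5)=-1, (2|5)=-1; (−1)^{-4·-4·2}·(-1)^-4·(-1)^-4 = +1.
Ram(-2, 493) = {2, 29}; no ℚ_2-point on the conic.

[2, 29]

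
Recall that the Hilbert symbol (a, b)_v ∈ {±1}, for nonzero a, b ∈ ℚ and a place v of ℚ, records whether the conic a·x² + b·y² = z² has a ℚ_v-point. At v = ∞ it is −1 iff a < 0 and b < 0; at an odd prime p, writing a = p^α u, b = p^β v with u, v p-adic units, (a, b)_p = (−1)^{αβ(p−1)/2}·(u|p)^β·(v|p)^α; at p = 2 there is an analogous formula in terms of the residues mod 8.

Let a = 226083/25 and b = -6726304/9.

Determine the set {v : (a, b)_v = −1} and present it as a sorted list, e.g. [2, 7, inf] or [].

[3, 13, 19, 37]

Mod squares: a ≡ 226083, b ≡ -420394. Check v ∈ {∞, 2, 3, 5, 11, 13, 17, 19, 23, 31, 37}.
v=11: a=11^1·(≡9), b=11^0·(≡1) mod 11; (9|11)=+1, (1|11)=+1; (−1)^{1·0·5}·(+1)^0·(+1)^1 = +1.
v=13: a=13^1·(≡3), b=13^1·(≡2) mod 13; (3|13)=+1, (2|13)=-1; (−1)^{1·1·6}·(+1)^1·(-1)^1 = -1.
v=5: a=5^-2·(≡3), b=5^0·(≡4) mod 5; (3|5)=-1, (4|5)=+1; (−1)^{-2·0·2}·(-1)^0·(+1)^-2 = +1.
v=∞: 226083 > 0 and -420394 < 0  ⇒  (a,b)_∞ = +1.
v=23: a=23^0·(≡8), b=23^1·(≡15) mod 23; (8|23)=+1, (15|23)=-1; (−1)^{0·1·11}·(+1)^1·(-1)^0 = +1.
v=3: a=3^1·(≡1), b=3^-2·(≡2) mod 3; (1|3)=+1, (2|3)=-1; (−1)^{1·-2·1}·(+1)^-2·(-1)^1 = -1.
v=17: a=17^1·(≡7), b=17^0·(≡2) mod 17; (7|17)=-1, (2|17)=+1; (−1)^{1·0·8}·(-1)^0·(+1)^1 = +1.
v=37: a=37^0·(≡2), b=37^1·(≡7) mod 37; (2|37)=-1, (7|37)=+1; (−1)^{0·1·18}·(-1)^1·(+1)^0 = -1.
v=31: a=31^1·(≡9), b=31^0·(≡5) mod 31; (9|31)=+1, (5|31)=+1; (−1)^{1·0·15}·(+1)^0·(+1)^1 = +1.
v=19: a=19^0·(≡13), b=19^1·(≡16) mod 19; (13|19)=-1, (16|19)=+1; (−1)^{0·1·9}·(-1)^1·(+1)^0 = -1.
v=2: v_2(a)=0, v_2(b)=5; units ≡ 3, 3 (mod 8); ε·ε+αω+βω = 1·1+0·1+5·1 ≡ 0  ⇒  (a,b)_2 = +1.
(226083, -420394 / ℚ) ramifies at {3, 13, 19, 37}: a division algebra.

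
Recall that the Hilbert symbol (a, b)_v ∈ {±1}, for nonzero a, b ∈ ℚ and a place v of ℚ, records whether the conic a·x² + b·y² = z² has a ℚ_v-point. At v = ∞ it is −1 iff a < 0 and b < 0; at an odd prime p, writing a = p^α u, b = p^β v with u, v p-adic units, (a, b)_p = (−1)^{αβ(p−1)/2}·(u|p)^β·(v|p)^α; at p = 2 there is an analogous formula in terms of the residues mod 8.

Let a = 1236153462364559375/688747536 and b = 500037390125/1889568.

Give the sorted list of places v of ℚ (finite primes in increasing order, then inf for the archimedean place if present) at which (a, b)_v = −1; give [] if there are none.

[5, 17, 19, 29]

Mod squares: a ≡ 95, b ≡ 655690. Check v ∈ {∞, 2, 3, 5, 7, 13, 17, 19, 29}.
v=13: a=13^4·(≡9), b=13^2·(≡4) mod 13; (9|13)=+1, (4|13)=+1; (−1)^{4·2·6}·(+1)^2·(+1)^4 = +1.
v=∞: 95 > 0 and 655690 > 0  ⇒  (a,b)_∞ = +1.
v=2: v_2(a)=-4, v_2(b)=-5; units ≡ 7, 5 (mod 8); ε·ε+αω+βω = 1·0+-4·1+-5·0 ≡ 0  ⇒  (a,b)_2 = +1.
v=29: a=29^2·(≡3), b=29^1·(≡10) mod 29; (3|29)=-1, (10|29)=-1; (−1)^{2·1·14}·(-1)^1·(-1)^2 = -1.
v=3: a=3^-16·(≡2), b=3^-10·(≡1) mod 3; (2|3)=-1, (1|3)=+1; (−1)^{-16·-10·1}·(-1)^-10·(+1)^-16 = +1.
v=19: a=19^3·(≡1), b=19^3·(≡17) mod 19; (1|19)=+1, (17|19)=+1; (−1)^{3·3·9}·(+1)^3·(+1)^3 = -1.
v=17: a=17^0·(≡3), b=17^1·(≡14) mod 17; (3|17)=-1, (14|17)=-1; (−1)^{0·1·8}·(-1)^1·(-1)^0 = -1.
v=5: a=5^5·(≡4), b=5^3·(≡2) mod 5; (4|5)=+1, (2|5)=-1; (−1)^{5·3·2}·(+1)^3·(-1)^5 = -1.
v=7: a=7^4·(≡4), b=7^1·(≡5) mod 7; (4|7)=+1, (5|7)=-1; (−1)^{4·1·3}·(+1)^1·(-1)^4 = +1.
Ram(95, 655690) = {5, 17, 19, 29}; no ℚ_5-point on the conic.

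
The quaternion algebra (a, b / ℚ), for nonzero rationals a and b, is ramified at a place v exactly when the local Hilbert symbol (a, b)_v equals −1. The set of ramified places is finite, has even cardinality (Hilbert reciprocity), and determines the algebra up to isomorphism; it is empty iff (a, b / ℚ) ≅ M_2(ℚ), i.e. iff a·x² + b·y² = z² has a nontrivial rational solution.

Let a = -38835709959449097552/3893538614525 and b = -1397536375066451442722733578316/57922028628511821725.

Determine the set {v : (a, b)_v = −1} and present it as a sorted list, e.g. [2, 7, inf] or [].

[29, 31, 47, inf]

(a, b) ≡ (-2697, -126759) mod (ℚ^×)²; places V = {2, 3, 5, 7, 11, 13, 19, 29, 31, 43, 47, ∞}.
(a,b)_∞: sgn(-2697)=−, sgn(-126759)=−, so -1.
(a,b)_13: α=4, u≡8; β=6, v≡10 (mod 13); (8|13)=-1, (10|13)=+1; sign (−1)^0·-1^6·+1^4 = +1.
(a,b)_7: α=-2, u≡3; β=-4, v≡4 (mod 7); (3|7)=-1, (4|7)=+1; sign (−1)^0·-1^-4·+1^-2 = +1.
(a,b)_47: α=2, u≡41; β=3, v≡29 (mod 47); (41|47)=-1, (29|47)=-1; sign (−1)^0·-1^3·-1^2 = -1.
(a,b)_29: α=-3, u≡16; β=-5, v≡26 (mod 29); (16|29)=+1, (26|29)=-1; sign (−1)^0·+1^-5·-1^-3 = -1.
(a,b)_3: α=1, u≡1; β=5, v≡2 (mod 3); (1|3)=+1, (2|3)=-1; sign (−1)^1·+1^5·-1^1 = +1.
(a,b)_2: α=4, β=2; u≡7, v≡1 (mod 8); ε(u)ε(v)=1·0, αω(v)=4·0, βω(u)=2·0; sum ≡ 0  ⇒  +1.
(a,b)_31: α=1, u≡3; β=1, v≡22 (mod 31); (3|31)=-1, (22|31)=-1; sign (−1)^1·-1^1·-1^1 = -1.
(a,b)_43: α=4, u≡22; β=6, v≡20 (mod 43); (22|43)=-1, (20|43)=-1; sign (−1)^0·-1^6·-1^4 = +1.
(a,b)_19: α=-4, u≡5; β=-6, v≡16 (mod 19); (5|19)=+1, (16|19)=+1; sign (−1)^0·+1^-6·+1^-4 = +1.
(a,b)_11: α=2, u≡3; β=4, v≡5 (mod 11); (3|11)=+1, (5|11)=+1; sign (−1)^0·+1^4·+1^2 = +1.
(a,b)_5: α=-2, u≡3; β=-2, v≡1 (mod 5); (3|5)=-1, (1|5)=+1; sign (−1)^0·-1^-2·+1^-2 = +1.
|Ram(-2697, -126759)| = 4, even; anisotropic at {29, 31, 47, ∞}.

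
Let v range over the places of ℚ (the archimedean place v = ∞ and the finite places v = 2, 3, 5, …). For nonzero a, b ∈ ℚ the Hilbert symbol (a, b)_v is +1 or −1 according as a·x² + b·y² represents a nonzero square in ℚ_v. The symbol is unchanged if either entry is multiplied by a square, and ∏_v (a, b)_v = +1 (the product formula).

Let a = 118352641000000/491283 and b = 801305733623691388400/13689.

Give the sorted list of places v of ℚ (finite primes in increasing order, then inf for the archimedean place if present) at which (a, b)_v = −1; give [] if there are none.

[2, 43]

Mod squares: a ≡ 323, b ≡ 3311. Check v ∈ {∞, 2, 3, 5, 7, 11, 13, 17, 19, 23, 43}.
v=13: a=13^-2·(≡7), b=13^-2·(≡3) mod 13; (7|13)=-1, (3|13)=+1; (−1)^{-2·-2·6}·(-1)^-2·(+1)^-2 = +1.
v=∞: 323 > 0 and 3311 > 0  ⇒  (a,b)_∞ = +1.
v=43: a=43^2·(≡18), b=43^3·(≡30) mod 43; (18|43)=-1, (30|43)=-1; (−1)^{2·3·21}·(-1)^3·(-1)^2 = -1.
v=19: a=19^-1·(≡9), b=19^2·(≡17) mod 19; (9|19)=+1, (17|19)=+1; (−1)^{-1·2·9}·(+1)^2·(+1)^-1 = +1.
v=11: a=11^2·(≡1), b=11^3·(≡3) mod 11; (1|11)=+1, (3|11)=+1; (−1)^{2·3·5}·(+1)^3·(+1)^2 = +1.
v=5: a=5^6·(≡3), b=5^2·(≡4) mod 5; (3|5)=-1, (4|5)=+1; (−1)^{6·2·2}·(-1)^2·(+1)^6 = +1.
v=3: a=3^-2·(≡2), b=3^-4·(≡2) mod 3; (2|3)=-1, (2|3)=-1; (−1)^{-2·-4·1}·(-1)^-4·(-1)^-2 = +1.
v=23: a=23^2·(≡16), b=23^2·(≡15) mod 23; (16|23)=+1, (15|23)=-1; (−1)^{2·2·11}·(+1)^2·(-1)^2 = +1.
v=7: a=7^0·(≡4), b=7^3·(≡1) mod 7; (4|7)=+1, (1|7)=+1; (−1)^{0·3·3}·(+1)^3·(+1)^0 = +1.
v=17: a=17^-1·(≡8), b=17^2·(≡4) mod 17; (8|17)=+1, (4|17)=+1; (−1)^{-1·2·8}·(+1)^2·(+1)^-1 = +1.
v=2: v_2(a)=6, v_2(b)=4; units ≡ 3, 7 (mod 8); ε·ε+αω+βω = 1·1+6·0+4·1 ≡ 1  ⇒  (a,b)_2 = -1.
(323, 3311 / ℚ) ramifies at {2, 43}: a division algebra.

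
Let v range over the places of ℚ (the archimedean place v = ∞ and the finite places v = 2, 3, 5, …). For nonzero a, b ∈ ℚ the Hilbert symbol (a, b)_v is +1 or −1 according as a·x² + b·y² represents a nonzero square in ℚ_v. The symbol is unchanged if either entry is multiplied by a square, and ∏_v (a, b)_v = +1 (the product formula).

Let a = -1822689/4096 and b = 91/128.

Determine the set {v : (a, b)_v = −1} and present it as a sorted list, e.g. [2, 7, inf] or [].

[2, 3, 7, 11, 13, 17]

Mod squares: a ≡ -561, b ≡ 182. Check v ∈ {∞, 2, 3, 7, 11, 13, 17, 19}.
v=7: a=7^0·(≡6), b=7^1·(≡3) mod 7; (6|7)=-1, (3|7)=-1; (−1)^{0·1·3}·(-1)^1·(-1)^0 = -1.
v=∞: -561 < 0 and 182 > 0  ⇒  (a,b)_∞ = +1.
v=11: a=11^1·(≡4), b=11^0·(≡2) mod 11; (4|11)=+1, (2|11)=-1; (−1)^{1·0·5}·(+1)^0·(-1)^1 = -1.
v=17: a=17^1·(≡15), b=17^0·(≡12) mod 17; (15|17)=+1, (12|17)=-1; (−1)^{1·0·8}·(+1)^0·(-1)^1 = -1.
v=13: a=13^0·(≡2), b=13^1·(≡3) mod 13; (2|13)=-1, (3|13)=+1; (−1)^{0·1·6}·(-1)^1·(+1)^0 = -1.
v=3: a=3^3·(≡2), b=3^0·(≡2) mod 3; (2|3)=-1, (2|3)=-1; (−1)^{3·0·1}·(-1)^0·(-1)^3 = -1.
v=2: v_2(a)=-12, v_2(b)=-7; units ≡ 7, 3 (mod 8); ε·ε+αω+βω = 1·1+-12·1+-7·0 ≡ 1  ⇒  (a,b)_2 = -1.
v=19: a=19^2·(≡16), b=19^0·(≡16) mod 19; (16|19)=+1, (16|19)=+1; (−1)^{2·0·9}·(+1)^0·(+1)^2 = +1.
(-561, 182 / ℚ) ramifies at {2, 3, 7, 11, 13, 17}: a division algebra.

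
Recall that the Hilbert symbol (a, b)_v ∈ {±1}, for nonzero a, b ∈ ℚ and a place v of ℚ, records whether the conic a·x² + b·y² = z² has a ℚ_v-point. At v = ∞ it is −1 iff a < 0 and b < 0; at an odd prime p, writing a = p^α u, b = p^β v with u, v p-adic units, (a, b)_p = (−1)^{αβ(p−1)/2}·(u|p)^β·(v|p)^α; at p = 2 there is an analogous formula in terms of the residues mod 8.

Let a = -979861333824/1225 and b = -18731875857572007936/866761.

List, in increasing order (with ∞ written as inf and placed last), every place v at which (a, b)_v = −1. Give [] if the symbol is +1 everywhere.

[2, 23, 37, inf]

(a, b) ≡ (-29, -962481) mod (ℚ^×)²; places V = {2, 3, 5, 7, 13, 19, 23, 29, 37, ∞}.
(a,b)_13: α=0, u≡10; β=1, v≡11 (mod 13); (10|13)=+1, (11|13)=-1; sign (−1)^0·+1^1·-1^0 = +1.
(a,b)_7: α=-2, u≡3; β=-4, v≡5 (mod 7); (3|7)=-1, (5|7)=-1; sign (−1)^0·-1^-4·-1^-2 = +1.
(a,b)_2: α=6, β=12; u≡3, v≡7 (mod 8); ε(u)ε(v)=1·1, αω(v)=6·0, βω(u)=12·1; sum ≡ 1  ⇒  -1.
(a,b)_23: α=2, u≡17; β=3, v≡13 (mod 23); (17|23)=-1, (13|23)=+1; sign (−1)^0·-1^3·+1^2 = -1.
(a,b)_∞: sgn(-29)=−, sgn(-962481)=−, so -1.
(a,b)_37: α=2, u≡15; β=3, v≡19 (mod 37); (15|37)=-1, (19|37)=-1; sign (−1)^0·-1^3·-1^2 = -1.
(a,b)_19: α=0, u≡5; β=-2, v≡14 (mod 19); (5|19)=+1, (14|19)=-1; sign (−1)^0·+1^-2·-1^0 = +1.
(a,b)_3: α=6, u≡1; β=9, v≡2 (mod 3); (1|3)=+1, (2|3)=-1; sign (−1)^0·+1^9·-1^6 = +1.
(a,b)_29: α=1, u≡1; β=1, v≡24 (mod 29); (1|29)=+1, (24|29)=+1; sign (−1)^0·+1^1·+1^1 = +1.
(a,b)_5: α=-2, u≡4; β=0, v≡4 (mod 5); (4|5)=+1, (4|5)=+1; sign (−1)^0·+1^0·+1^-2 = +1.
|Ram(-29, -962481)| = 4, even; anisotropic at {2, 23, 37, ∞}.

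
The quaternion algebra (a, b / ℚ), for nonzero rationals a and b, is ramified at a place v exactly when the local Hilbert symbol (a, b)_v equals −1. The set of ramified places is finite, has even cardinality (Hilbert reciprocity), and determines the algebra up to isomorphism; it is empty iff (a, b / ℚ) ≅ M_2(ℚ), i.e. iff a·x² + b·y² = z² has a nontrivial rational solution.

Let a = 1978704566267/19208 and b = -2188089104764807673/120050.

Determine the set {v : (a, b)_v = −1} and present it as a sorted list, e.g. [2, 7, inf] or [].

[13, 37]

(a, b) ≡ (479446, -8866) mod (ℚ^×)²; places V = {2, 5, 7, 11, 13, 17, 19, 31, 37, ∞}.
(a,b)_19: α=1, u≡3; β=2, v≡11 (mod 19); (3|19)=-1, (11|19)=+1; sign (−1)^0·-1^2·+1^1 = +1.
(a,b)_∞: sgn(479446)=+, sgn(-8866)=−, so +1.
(a,b)_5: α=0, u≡4; β=-2, v≡1 (mod 5); (4|5)=+1, (1|5)=+1; sign (−1)^0·+1^-2·+1^0 = +1.
(a,b)_17: α=2, u≡14; β=2, v≡13 (mod 17); (14|17)=-1, (13|17)=+1; sign (−1)^0·-1^2·+1^2 = +1.
(a,b)_2: α=-3, β=-1; u≡3, v≡7 (mod 8); ε(u)ε(v)=1·1, αω(v)=-3·0, βω(u)=-1·1; sum ≡ 0  ⇒  +1.
(a,b)_11: α=1, u≡4; β=3, v≡7 (mod 11); (4|11)=+1, (7|11)=-1; sign (−1)^1·+1^3·-1^1 = +1.
(a,b)_7: α=-4, u≡2; β=-4, v≡5 (mod 7); (2|7)=+1, (5|7)=-1; sign (−1)^0·+1^-4·-1^-4 = +1.
(a,b)_31: α=1, u≡28; β=1, v≡26 (mod 31); (28|31)=+1, (26|31)=-1; sign (−1)^1·+1^1·-1^1 = +1.
(a,b)_13: α=4, u≡5; β=5, v≡2 (mod 13); (5|13)=-1, (2|13)=-1; sign (−1)^0·-1^5·-1^4 = -1.
(a,b)_37: α=1, u≡2; β=2, v≡31 (mod 37); (2|37)=-1, (31|37)=-1; sign (−1)^0·-1^2·-1^1 = -1.
(479446, -8866 / ℚ) ramifies at {13, 37}: a division algebra.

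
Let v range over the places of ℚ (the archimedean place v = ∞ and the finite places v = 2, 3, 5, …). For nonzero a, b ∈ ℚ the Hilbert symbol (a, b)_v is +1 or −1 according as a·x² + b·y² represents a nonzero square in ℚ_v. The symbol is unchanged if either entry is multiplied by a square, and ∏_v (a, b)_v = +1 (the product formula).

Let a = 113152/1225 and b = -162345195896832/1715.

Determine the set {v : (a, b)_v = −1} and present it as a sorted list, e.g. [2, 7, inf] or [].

Mod squares: a ≡ 442, b ≡ -2730. Check v ∈ {∞, 2, 3, 5, 7, 13, 17}.
v=3: a=3^0·(≡1), b=3^3·(≡2) mod 3; (1|3)=+1, (2|3)=-1; (−1)^{0·3·1}·(+1)^3·(-1)^0 = +1.
v=5: a=5^-2·(≡3), b=5^-1·(≡1) mod 5; (3|5)=-1, (1|5)=+1; (−1)^{-2·-1·2}·(-1)^-1·(+1)^-2 = -1.
v=17: a=17^1·(≡9), b=17^4·(≡10) mod 17; (9|17)=+1, (10|17)=-1; (−1)^{1·4·8}·(+1)^4·(-1)^1 = -1.
v=7: a=7^-2·(≡1), b=7^-3·(≡2) mod 7; (1|7)=+1, (2|7)=+1; (−1)^{-2·-3·3}·(+1)^-3·(+1)^-2 = +1.
v=2: v_2(a)=9, v_2(b)=15; units ≡ 5, 3 (mod 8); ε·ε+αω+βω = 0·1+9·1+15·1 ≡ 0  ⇒  (a,b)_2 = +1.
v=13: a=13^1·(≡11), b=13^3·(≡7) mod 13; (11|13)=-1, (7|13)=-1; (−1)^{1·3·6}·(-1)^3·(-1)^1 = +1.
v=∞: 442 > 0 and -2730 < 0  ⇒  (a,b)_∞ = +1.
|Ram(442, -2730)| = 2, even; anisotropic at {5, 17}.

[5, 17]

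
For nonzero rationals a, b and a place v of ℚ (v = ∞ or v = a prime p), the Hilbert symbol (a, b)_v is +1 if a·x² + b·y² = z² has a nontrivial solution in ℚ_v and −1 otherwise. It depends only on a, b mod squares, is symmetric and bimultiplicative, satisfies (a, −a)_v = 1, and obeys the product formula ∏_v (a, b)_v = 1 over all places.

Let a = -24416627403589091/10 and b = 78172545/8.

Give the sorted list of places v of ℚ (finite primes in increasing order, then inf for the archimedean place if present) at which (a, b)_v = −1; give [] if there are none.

Mod squares: a ≡ -8990, b ≡ 162690. Check v ∈ {∞, 2, 3, 5, 11, 17, 29, 31}.
v=31: a=31^5·(≡7), b=31^2·(≡4) mod 31; (7|31)=+1, (4|31)=+1; (−1)^{5·2·15}·(+1)^2·(+1)^5 = +1.
v=11: a=11^2·(≡6), b=11^1·(≡7) mod 11; (6|11)=-1, (7|11)=-1; (−1)^{2·1·5}·(-1)^1·(-1)^2 = -1.
v=∞: -8990 < 0 and 162690 > 0  ⇒  (a,b)_∞ = +1.
v=29: a=29^3·(≡16), b=29^1·(≡25) mod 29; (16|29)=+1, (25|29)=+1; (−1)^{3·1·14}·(+1)^1·(+1)^3 = +1.
v=5: a=5^-1·(≡2), b=5^1·(≡3) mod 5; (2|5)=-1, (3|5)=-1; (−1)^{-1·1·2}·(-1)^1·(-1)^-1 = +1.
v=2: v_2(a)=-1, v_2(b)=-3; units ≡ 1, 1 (mod 8); ε·ε+αω+βω = 0·0+-1·0+-3·0 ≡ 0  ⇒  (a,b)_2 = +1.
v=17: a=17^2·(≡11), b=17^1·(≡9) mod 17; (11|17)=-1, (9|17)=+1; (−1)^{2·1·8}·(-1)^1·(+1)^2 = -1.
v=3: a=3^0·(≡1), b=3^1·(≡2) mod 3; (1|3)=+1, (2|3)=-1; (−1)^{0·1·1}·(+1)^1·(-1)^0 = +1.
Ram(-8990, 162690) = {11, 17}; no ℚ_11-point on the conic.

[11, 17]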